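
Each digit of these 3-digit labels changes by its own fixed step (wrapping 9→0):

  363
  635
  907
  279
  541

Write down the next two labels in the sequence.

First digit — +3 each step, mod 10: 3, 6, 9, 2, 5 → 8 → 1.
Second digit — −3 each step, mod 10: 6, 3, 0, 7, 4 → 1 → 8.
Third digit — +2 each step, mod 10: 3, 5, 7, 9, 1 → 3 → 5.
Putting the parts together: 813 and then 185.

813 then 185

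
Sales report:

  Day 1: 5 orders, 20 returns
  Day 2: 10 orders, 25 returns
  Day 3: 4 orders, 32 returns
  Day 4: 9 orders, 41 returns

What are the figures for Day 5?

Orders — alternating steps +5, −6, +5, −6, …: 5, 10, 4, 9 → 3.
For the returns, differences are 5, 7, 9, … (increasing by 2 each time): 20, 25, 32, 41 → 52.
Combining the parts gives 3 orders, 52 returns.

3 orders, 52 returns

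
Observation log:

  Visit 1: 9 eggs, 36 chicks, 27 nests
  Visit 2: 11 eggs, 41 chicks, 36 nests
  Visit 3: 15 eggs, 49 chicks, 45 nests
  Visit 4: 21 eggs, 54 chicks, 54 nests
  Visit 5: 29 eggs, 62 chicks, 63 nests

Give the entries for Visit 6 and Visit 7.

For the eggs, differences are 2, 4, 6, … (increasing by 2 each time): 9, 11, 15, 21, 29 → 39 → 51.
Chicks goes 36, 41, 49, 54, 62 → 67 → 75 (alternating steps +5, +8, +5, +8, …).
Nests: +9 each step, so 27, 36, 45, 54, 63 → 72 → 81.
Putting the parts together: 39 eggs, 67 chicks, 72 nests and then 51 eggs, 75 chicks, 81 nests.

39 eggs, 67 chicks, 72 nests; 51 eggs, 75 chicks, 81 nests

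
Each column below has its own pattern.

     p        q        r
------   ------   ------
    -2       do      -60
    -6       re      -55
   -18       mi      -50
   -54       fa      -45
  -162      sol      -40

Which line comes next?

For the column p, ×3 each step: -2, -6, -18, -54, -162 → -486.
Column q: do, re, mi, fa, sol → la (runs through the solfège scale do→ti).
Column r: +5 each step; -60, -55, -50, -45, -40 → -35.
Putting it together: -486  la  -35.

-486  la  -35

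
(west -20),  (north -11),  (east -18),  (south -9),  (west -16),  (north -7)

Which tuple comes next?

Direction: repeats west → north → east → south, so west, north, east, south, west, north → east.
Second slot goes -20, -11, -18, -9, -16, -7 → -14 (alternating steps +9, −7, +9, −7, …).
Combining the parts gives (east -14).

(east -14)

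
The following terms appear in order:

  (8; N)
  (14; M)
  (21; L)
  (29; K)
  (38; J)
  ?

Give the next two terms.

First part: differences are 6, 7, 8, … (increasing by 1 each time), so 8, 14, 21, 29, 38 → 48 → 59.
Letter goes N, M, L, K, J → I → H (letters move back 1 place in the alphabet).
Putting the parts together: (48; I) and then (59; H).

(48; I), (59; H)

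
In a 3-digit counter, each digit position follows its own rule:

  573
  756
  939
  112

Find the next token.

First digit: +2 each step, mod 10, so 5, 7, 9, 1 → 3.
Second digit — −2 each step, mod 10: 7, 5, 3, 1 → 9.
For the third digit, +3 each step, mod 10: 3, 6, 9, 2 → 5.
Combining the parts gives 395.

395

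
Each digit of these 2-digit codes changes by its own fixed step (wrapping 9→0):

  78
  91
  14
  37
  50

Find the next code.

First digit — +2 each step, mod 10: 7, 9, 1, 3, 5 → 7.
Second digit — +3 each step, mod 10: 8, 1, 4, 7, 0 → 3.
Putting it together: 73.

73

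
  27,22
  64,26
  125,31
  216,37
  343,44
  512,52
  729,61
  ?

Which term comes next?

First slot — perfect cubes: 3³, 4³, 5³, …: 27, 64, 125, 216, 343, 512, 729 → 1000.
For the second slot, differences are 4, 5, 6, … (increasing by 1 each time): 22, 26, 31, 37, 44, 52, 61 → 71.
Putting it together: 1000,71.

1000,71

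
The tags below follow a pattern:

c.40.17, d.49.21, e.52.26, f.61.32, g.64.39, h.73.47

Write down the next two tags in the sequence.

i.76.56 then j.85.66

Letter: c, d, e, f, g, h → i → j (letters move forward 1 place in the alphabet).
Second component: alternating steps +9, +3, +9, +3, …, so 40, 49, 52, 61, 64, 73 → 76 → 85.
Third component: 17, 21, 26, 32, 39, 47 → 56 → 66 (differences are 4, 5, 6, … (increasing by 1 each time)).
Putting the parts together: i.76.56 and then j.85.66.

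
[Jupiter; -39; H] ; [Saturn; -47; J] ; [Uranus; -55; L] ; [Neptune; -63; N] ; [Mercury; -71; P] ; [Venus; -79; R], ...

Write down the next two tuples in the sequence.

Planet: runs through the planets Mercury→Neptune, so Jupiter, Saturn, Uranus, Neptune, Mercury, Venus → Earth → Mars.
Second value — −8 each step: -39, -47, -55, -63, -71, -79 → -87 → -95.
Letter goes H, J, L, N, P, R → T → V (letters move forward 2 places in the alphabet).
Putting the parts together: [Earth; -87; T] and then [Mars; -95; V].

[Earth; -87; T], [Mars; -95; V]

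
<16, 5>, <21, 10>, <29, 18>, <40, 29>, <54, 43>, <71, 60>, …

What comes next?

First slot: differences are 5, 8, 11, … (increasing by 3 each time); 16, 21, 29, 40, 54, 71 → 91.
For the second slot, always 11 less than the first slot: 5, 10, 18, 29, 43, 60 → 80.
Putting it together: <91, 80>.

<91, 80>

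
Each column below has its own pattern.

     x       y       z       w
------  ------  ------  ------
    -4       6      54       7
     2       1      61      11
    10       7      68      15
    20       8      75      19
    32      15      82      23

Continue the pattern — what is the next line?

46  23  89  27

Column x: -4, 2, 10, 20, 32 → 46 (differences are 6, 8, 10, … (increasing by 2 each time)).
Column y: each term is the sum of the two before it, so 6, 1, 7, 8, 15 → 23.
Column z goes 54, 61, 68, 75, 82 → 89 (+7 each step).
Column w: +4 each step, so 7, 11, 15, 19, 23 → 27.
Combining the parts gives 46  23  89  27.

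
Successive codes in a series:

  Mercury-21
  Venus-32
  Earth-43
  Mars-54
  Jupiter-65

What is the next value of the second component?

76

Planet: runs through the planets Mercury→Neptune, so Mercury, Venus, Earth, Mars, Jupiter → Saturn.
For the second component, +11 each step: 21, 32, 43, 54, 65 → 76.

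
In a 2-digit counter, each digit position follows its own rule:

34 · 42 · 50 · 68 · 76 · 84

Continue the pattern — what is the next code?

92

First digit — +1 each step, mod 10: 3, 4, 5, 6, 7, 8 → 9.
For the second digit, −2 each step, mod 10: 4, 2, 0, 8, 6, 4 → 2.
So the next code is 92.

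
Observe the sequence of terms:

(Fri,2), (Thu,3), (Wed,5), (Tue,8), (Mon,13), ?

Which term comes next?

(Sun,21)

Day — runs backward through the weekdays Mon→Sun: Fri, Thu, Wed, Tue, Mon → Sun.
Second slot goes 2, 3, 5, 8, 13 → 21 (each term is the sum of the two before it).
So the next term is (Sun,21).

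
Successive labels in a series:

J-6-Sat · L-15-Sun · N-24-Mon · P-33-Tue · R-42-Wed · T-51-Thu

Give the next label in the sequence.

Letter: J, L, N, P, R, T → V (letters move forward 2 places in the alphabet).
Second component goes 6, 15, 24, 33, 42, 51 → 60 (+9 each step).
Day goes Sat, Sun, Mon, Tue, Wed, Thu → Fri (runs through the weekdays Mon→Sun).
Putting it together: V-60-Fri.

V-60-Fri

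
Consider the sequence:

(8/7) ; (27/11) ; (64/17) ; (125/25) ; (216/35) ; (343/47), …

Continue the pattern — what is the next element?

(512/61)

First component — perfect cubes: 2³, 3³, 4³, …: 8, 27, 64, 125, 216, 343 → 512.
For the second component, differences are 4, 6, 8, … (increasing by 2 each time): 7, 11, 17, 25, 35, 47 → 61.
So the next element is (512/61).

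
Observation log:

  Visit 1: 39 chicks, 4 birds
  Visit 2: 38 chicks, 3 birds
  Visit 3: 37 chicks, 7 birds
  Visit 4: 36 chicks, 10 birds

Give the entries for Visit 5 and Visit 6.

Chicks: 39, 38, 37, 36 → 35 → 34 (−1 each step).
For the birds, each term is the sum of the two before it: 4, 3, 7, 10 → 17 → 27.
So the next two rows are 35 chicks, 17 birds and 34 chicks, 27 birds.

35 chicks, 17 birds; 34 chicks, 27 birds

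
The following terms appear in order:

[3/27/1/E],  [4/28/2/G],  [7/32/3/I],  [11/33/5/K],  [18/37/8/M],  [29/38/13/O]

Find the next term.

For the first value, each term is the sum of the two before it: 3, 4, 7, 11, 18, 29 → 47.
Second value: alternating steps +1, +4, +1, +4, …; 27, 28, 32, 33, 37, 38 → 42.
Third value: each term is the sum of the two before it, so 1, 2, 3, 5, 8, 13 → 21.
Letter: E, G, I, K, M, O → Q (letters move forward 2 places in the alphabet).
Putting it together: [47/42/21/Q].

[47/42/21/Q]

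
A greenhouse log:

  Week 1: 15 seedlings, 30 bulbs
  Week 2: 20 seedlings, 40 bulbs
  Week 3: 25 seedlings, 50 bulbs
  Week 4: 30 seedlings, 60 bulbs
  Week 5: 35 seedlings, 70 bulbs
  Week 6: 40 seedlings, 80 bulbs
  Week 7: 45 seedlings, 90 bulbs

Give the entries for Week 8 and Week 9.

Seedlings goes 15, 20, 25, 30, 35, 40, 45 → 50 → 55 (+5 each step).
Bulbs: always 2 × the seedlings; 30, 40, 50, 60, 70, 80, 90 → 100 → 110.
So the next two lines are 50 seedlings, 100 bulbs and 55 seedlings, 110 bulbs.

50 seedlings, 100 bulbs; 55 seedlings, 110 bulbs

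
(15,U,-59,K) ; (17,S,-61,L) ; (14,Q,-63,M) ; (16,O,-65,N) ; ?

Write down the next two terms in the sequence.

First value: 15, 17, 14, 16 → 13 → 15 (alternating steps +2, −3, +2, −3, …).
First letter goes U, S, Q, O → M → K (letters move back 2 places in the alphabet).
Third value: −2 each step; -59, -61, -63, -65 → -67 → -69.
Second letter goes K, L, M, N → O → P (letters move forward 1 place in the alphabet).
So the next two terms are (13,M,-67,O) and (15,K,-69,P).

(13,M,-67,O), (15,K,-69,P)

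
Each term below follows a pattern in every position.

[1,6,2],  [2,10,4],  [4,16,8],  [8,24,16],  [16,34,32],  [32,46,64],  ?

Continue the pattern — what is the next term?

For the first coordinate, ×2 each step: 1, 2, 4, 8, 16, 32 → 64.
Second coordinate goes 6, 10, 16, 24, 34, 46 → 60 (differences are 4, 6, 8, … (increasing by 2 each time)).
For the third coordinate, always 2 × the first coordinate: 2, 4, 8, 16, 32, 64 → 128.
So the next term is [64,60,128].

[64,60,128]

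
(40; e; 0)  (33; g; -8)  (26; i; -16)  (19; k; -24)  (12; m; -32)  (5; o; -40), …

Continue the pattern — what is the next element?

First slot: −7 each step; 40, 33, 26, 19, 12, 5 → -2.
Letter: letters move forward 2 places in the alphabet, so e, g, i, k, m, o → q.
Third slot goes 0, -8, -16, -24, -32, -40 → -48 (−8 each step).
Combining the parts gives (-2; q; -48).

(-2; q; -48)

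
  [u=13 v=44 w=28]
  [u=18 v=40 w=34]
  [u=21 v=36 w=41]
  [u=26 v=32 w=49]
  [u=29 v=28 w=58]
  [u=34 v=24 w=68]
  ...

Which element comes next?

U goes 13, 18, 21, 26, 29, 34 → 37 (alternating steps +5, +3, +5, +3, …).
V: −4 each step, so 44, 40, 36, 32, 28, 24 → 20.
W goes 28, 34, 41, 49, 58, 68 → 79 (differences are 6, 7, 8, … (increasing by 1 each time)).
So the next element is [u=37 v=20 w=79].

[u=37 v=20 w=79]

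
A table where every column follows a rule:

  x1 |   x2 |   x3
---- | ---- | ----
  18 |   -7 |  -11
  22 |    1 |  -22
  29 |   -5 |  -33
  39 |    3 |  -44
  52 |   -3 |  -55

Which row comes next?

68  5  -66

Column x1 — differences are 4, 7, 10, … (increasing by 3 each time): 18, 22, 29, 39, 52 → 68.
Column x2: alternating steps +8, −6, +8, −6, …, so -7, 1, -5, 3, -3 → 5.
For the column x3, −11 each step: -11, -22, -33, -44, -55 → -66.
Putting it together: 68  5  -66.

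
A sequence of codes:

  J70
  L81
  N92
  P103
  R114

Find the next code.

T125

Letter: letters move forward 2 places in the alphabet, so J, L, N, P, R → T.
Second component: +11 each step, so 70, 81, 92, 103, 114 → 125.
So the next code is T125.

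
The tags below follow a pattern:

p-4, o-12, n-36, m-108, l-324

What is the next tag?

k-972

For the letter, letters move back 1 place in the alphabet: p, o, n, m, l → k.
For the second component, ×3 each step: 4, 12, 36, 108, 324 → 972.
Putting it together: k-972.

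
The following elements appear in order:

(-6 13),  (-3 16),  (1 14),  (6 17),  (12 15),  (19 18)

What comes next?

(27 16)

First slot — differences are 3, 4, 5, … (increasing by 1 each time): -6, -3, 1, 6, 12, 19 → 27.
Second slot: 13, 16, 14, 17, 15, 18 → 16 (alternating steps +3, −2, +3, −2, …).
So the next element is (27 16).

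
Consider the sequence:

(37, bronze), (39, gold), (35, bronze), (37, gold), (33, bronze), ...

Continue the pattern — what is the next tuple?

(35, gold)

For the first slot, alternating steps +2, −4, +2, −4, …: 37, 39, 35, 37, 33 → 35.
Rank: alternates bronze ↔ gold; bronze, gold, bronze, gold, bronze → gold.
Putting it together: (35, gold).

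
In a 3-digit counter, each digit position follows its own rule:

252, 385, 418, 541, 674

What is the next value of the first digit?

7

For the first digit, +1 each step, mod 10: 2, 3, 4, 5, 6 → 7.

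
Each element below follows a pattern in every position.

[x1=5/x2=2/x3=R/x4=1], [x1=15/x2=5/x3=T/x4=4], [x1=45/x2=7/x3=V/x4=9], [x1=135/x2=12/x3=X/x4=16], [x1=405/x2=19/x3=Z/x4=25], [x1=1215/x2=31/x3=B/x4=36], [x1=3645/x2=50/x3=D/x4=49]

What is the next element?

X1 — ×3 each step: 5, 15, 45, 135, 405, 1215, 3645 → 10935.
X2: each term is the sum of the two before it, so 2, 5, 7, 12, 19, 31, 50 → 81.
X3: letters move forward 2 places in the alphabet, wrapping Z→A, so R, T, V, X, Z, B, D → F.
X4: perfect squares: 1², 2², 3², …; 1, 4, 9, 16, 25, 36, 49 → 64.
Combining the parts gives [x1=10935/x2=81/x3=F/x4=64].

[x1=10935/x2=81/x3=F/x4=64]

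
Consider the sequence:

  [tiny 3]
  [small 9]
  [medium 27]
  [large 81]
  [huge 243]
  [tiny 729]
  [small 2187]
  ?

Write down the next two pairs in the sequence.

[medium 6561], [large 19683]

Size goes tiny, small, medium, large, huge, tiny, small → medium → large (repeats tiny → small → medium → large → huge).
Second entry: ×3 each step, so 3, 9, 27, 81, 243, 729, 2187 → 6561 → 19683.
Putting the parts together: [medium 6561] and then [large 19683].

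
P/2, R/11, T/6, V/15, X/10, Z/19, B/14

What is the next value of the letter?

Letter: letters move forward 2 places in the alphabet, wrapping Z→A; P, R, T, V, X, Z, B → D.

D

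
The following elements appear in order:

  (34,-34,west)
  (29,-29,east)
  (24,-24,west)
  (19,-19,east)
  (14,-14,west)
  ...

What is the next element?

(9,-9,east)

First value goes 34, 29, 24, 19, 14 → 9 (−5 each step).
Second value: always the negative of the first value, so -34, -29, -24, -19, -14 → -9.
Direction goes west, east, west, east, west → east (alternates west ↔ east).
So the next element is (9,-9,east).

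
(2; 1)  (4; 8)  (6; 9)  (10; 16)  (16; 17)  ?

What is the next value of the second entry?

24

Second entry — alternating steps +7, +1, +7, +1, …: 1, 8, 9, 16, 17 → 24.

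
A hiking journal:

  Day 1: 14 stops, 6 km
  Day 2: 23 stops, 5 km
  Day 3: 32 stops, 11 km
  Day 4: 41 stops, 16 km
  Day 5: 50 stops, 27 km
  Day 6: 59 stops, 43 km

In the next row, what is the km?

Km — each term is the sum of the two before it: 6, 5, 11, 16, 27, 43 → 70.

70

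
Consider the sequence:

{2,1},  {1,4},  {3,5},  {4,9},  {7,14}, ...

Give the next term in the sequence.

{11,23}

First entry: each term is the sum of the two before it, so 2, 1, 3, 4, 7 → 11.
Second entry: each term is the sum of the two before it; 1, 4, 5, 9, 14 → 23.
Putting it together: {11,23}.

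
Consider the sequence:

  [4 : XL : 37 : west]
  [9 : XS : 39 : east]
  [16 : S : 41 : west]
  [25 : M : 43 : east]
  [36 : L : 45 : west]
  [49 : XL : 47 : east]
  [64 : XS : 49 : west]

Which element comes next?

First part: perfect squares: 2², 3², 4², …; 4, 9, 16, 25, 36, 49, 64 → 81.
Size goes XL, XS, S, M, L, XL, XS → S (repeats XL → XS → S → M → L).
Third part: +2 each step; 37, 39, 41, 43, 45, 47, 49 → 51.
Direction: alternates west ↔ east; west, east, west, east, west, east, west → east.
Combining the parts gives [81 : S : 51 : east].

[81 : S : 51 : east]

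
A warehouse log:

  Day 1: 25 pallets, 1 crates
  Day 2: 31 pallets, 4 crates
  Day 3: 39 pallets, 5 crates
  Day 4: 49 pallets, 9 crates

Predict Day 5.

61 pallets, 14 crates

Pallets goes 25, 31, 39, 49 → 61 (differences are 6, 8, 10, … (increasing by 2 each time)).
Crates: each term is the sum of the two before it; 1, 4, 5, 9 → 14.
Combining the parts gives 61 pallets, 14 crates.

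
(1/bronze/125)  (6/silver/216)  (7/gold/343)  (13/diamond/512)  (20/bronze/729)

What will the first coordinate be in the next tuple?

First coordinate: each term is the sum of the two before it, so 1, 6, 7, 13, 20 → 33.

33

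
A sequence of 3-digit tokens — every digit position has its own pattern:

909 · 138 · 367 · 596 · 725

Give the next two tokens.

954, 183

First digit goes 9, 1, 3, 5, 7 → 9 → 1 (+2 each step, mod 10).
Second digit: +3 each step, mod 10; 0, 3, 6, 9, 2 → 5 → 8.
Third digit — −1 each step, mod 10: 9, 8, 7, 6, 5 → 4 → 3.
So the next two tokens are 954 and 183.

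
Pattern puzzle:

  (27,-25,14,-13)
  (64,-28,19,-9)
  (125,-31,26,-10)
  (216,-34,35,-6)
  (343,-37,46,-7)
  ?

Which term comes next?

For the first value, perfect cubes: 3³, 4³, 5³, …: 27, 64, 125, 216, 343 → 512.
For the second value, −3 each step: -25, -28, -31, -34, -37 → -40.
Third value: differences are 5, 7, 9, … (increasing by 2 each time); 14, 19, 26, 35, 46 → 59.
Fourth value: -13, -9, -10, -6, -7 → -3 (alternating steps +4, −1, +4, −1, …).
Combining the parts gives (512,-40,59,-3).

(512,-40,59,-3)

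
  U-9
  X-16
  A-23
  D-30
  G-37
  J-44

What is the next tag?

M-51

Letter: letters move forward 3 places in the alphabet, wrapping Z→A; U, X, A, D, G, J → M.
Second component: 9, 16, 23, 30, 37, 44 → 51 (+7 each step).
Putting it together: M-51.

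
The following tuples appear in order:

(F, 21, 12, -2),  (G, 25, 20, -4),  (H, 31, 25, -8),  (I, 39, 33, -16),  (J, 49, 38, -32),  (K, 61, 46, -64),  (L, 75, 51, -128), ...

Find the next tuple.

Letter: letters move forward 1 place in the alphabet, so F, G, H, I, J, K, L → M.
Second part: differences are 4, 6, 8, … (increasing by 2 each time); 21, 25, 31, 39, 49, 61, 75 → 91.
Third part: 12, 20, 25, 33, 38, 46, 51 → 59 (alternating steps +8, +5, +8, +5, …).
Fourth part: ×2 each step, so -2, -4, -8, -16, -32, -64, -128 → -256.
So the next tuple is (M, 91, 59, -256).

(M, 91, 59, -256)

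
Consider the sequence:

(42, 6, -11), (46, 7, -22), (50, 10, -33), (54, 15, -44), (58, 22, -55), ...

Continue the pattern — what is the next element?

(62, 31, -66)

First part: +4 each step; 42, 46, 50, 54, 58 → 62.
For the second part, differences are 1, 3, 5, … (increasing by 2 each time): 6, 7, 10, 15, 22 → 31.
Third part: -11, -22, -33, -44, -55 → -66 (−11 each step).
Combining the parts gives (62, 31, -66).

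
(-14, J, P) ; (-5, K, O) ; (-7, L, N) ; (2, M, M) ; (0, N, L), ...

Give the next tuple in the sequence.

First component — alternating steps +9, −2, +9, −2, …: -14, -5, -7, 2, 0 → 9.
First letter: letters move forward 1 place in the alphabet; J, K, L, M, N → O.
Second letter — letters move back 1 place in the alphabet: P, O, N, M, L → K.
Combining the parts gives (9, O, K).

(9, O, K)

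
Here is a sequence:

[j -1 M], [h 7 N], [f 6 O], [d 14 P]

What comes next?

First letter goes j, h, f, d → b (letters move back 2 places in the alphabet).
Second slot: -1, 7, 6, 14 → 13 (alternating steps +8, −1, +8, −1, …).
Second letter: M, N, O, P → Q (letters move forward 1 place in the alphabet).
Combining the parts gives [b 13 Q].

[b 13 Q]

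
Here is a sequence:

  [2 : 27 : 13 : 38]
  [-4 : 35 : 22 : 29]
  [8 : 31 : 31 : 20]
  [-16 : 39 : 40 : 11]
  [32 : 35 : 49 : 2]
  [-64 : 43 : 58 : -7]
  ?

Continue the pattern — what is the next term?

[128 : 39 : 67 : -16]

First entry: 2, -4, 8, -16, 32, -64 → 128 (×(-2) each step).
Second entry: alternating steps +8, −4, +8, −4, …; 27, 35, 31, 39, 35, 43 → 39.
Third entry: 13, 22, 31, 40, 49, 58 → 67 (+9 each step).
Fourth entry: together with the third entry always sums to 51, so 38, 29, 20, 11, 2, -7 → -16.
Putting it together: [128 : 39 : 67 : -16].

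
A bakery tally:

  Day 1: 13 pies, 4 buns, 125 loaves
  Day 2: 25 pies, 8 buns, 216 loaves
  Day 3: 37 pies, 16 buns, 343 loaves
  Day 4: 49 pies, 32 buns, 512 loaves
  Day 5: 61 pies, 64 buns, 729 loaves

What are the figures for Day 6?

Pies: +12 each step; 13, 25, 37, 49, 61 → 73.
Buns goes 4, 8, 16, 32, 64 → 128 (×2 each step).
Loaves: 125, 216, 343, 512, 729 → 1000 (perfect cubes: 5³, 6³, 7³, …).
So the next record is 73 pies, 128 buns, 1000 loaves.

73 pies, 128 buns, 1000 loaves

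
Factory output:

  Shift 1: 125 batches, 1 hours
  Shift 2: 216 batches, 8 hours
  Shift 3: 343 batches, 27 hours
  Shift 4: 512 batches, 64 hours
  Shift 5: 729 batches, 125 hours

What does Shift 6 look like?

Batches — perfect cubes: 5³, 6³, 7³, …: 125, 216, 343, 512, 729 → 1000.
Hours: perfect cubes: 1³, 2³, 3³, …, so 1, 8, 27, 64, 125 → 216.
Combining the parts gives 1000 batches, 216 hours.

1000 batches, 216 hours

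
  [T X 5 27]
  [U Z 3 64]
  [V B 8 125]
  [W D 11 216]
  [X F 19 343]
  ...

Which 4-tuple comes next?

First letter: T, U, V, W, X → Y (letters move forward 1 place in the alphabet).
Second letter: letters move forward 2 places in the alphabet, wrapping Z→A, so X, Z, B, D, F → H.
Third part goes 5, 3, 8, 11, 19 → 30 (each term is the sum of the two before it).
Fourth part goes 27, 64, 125, 216, 343 → 512 (perfect cubes: 3³, 4³, 5³, …).
So the next 4-tuple is [Y H 30 512].

[Y H 30 512]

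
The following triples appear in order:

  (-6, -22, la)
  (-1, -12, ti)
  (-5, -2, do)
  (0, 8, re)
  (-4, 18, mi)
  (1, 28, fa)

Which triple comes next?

First entry — alternating steps +5, −4, +5, −4, …: -6, -1, -5, 0, -4, 1 → -3.
Second entry — +10 each step: -22, -12, -2, 8, 18, 28 → 38.
Note: runs through the solfège scale do→ti, so la, ti, do, re, mi, fa → sol.
So the next triple is (-3, 38, sol).

(-3, 38, sol)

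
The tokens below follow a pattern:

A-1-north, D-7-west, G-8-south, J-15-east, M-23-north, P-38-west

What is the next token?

Letter: A, D, G, J, M, P → S (letters move forward 3 places in the alphabet).
Second component: 1, 7, 8, 15, 23, 38 → 61 (each term is the sum of the two before it).
Direction: north, west, south, east, north, west → south (repeats north → west → south → east).
Combining the parts gives S-61-south.

S-61-south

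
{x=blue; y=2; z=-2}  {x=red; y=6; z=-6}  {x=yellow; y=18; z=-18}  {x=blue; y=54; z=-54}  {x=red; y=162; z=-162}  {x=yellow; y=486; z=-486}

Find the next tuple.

For the x, repeats blue → red → yellow: blue, red, yellow, blue, red, yellow → blue.
Y — ×3 each step: 2, 6, 18, 54, 162, 486 → 1458.
Z: always the negative of the y; -2, -6, -18, -54, -162, -486 → -1458.
So the next tuple is {x=blue; y=1458; z=-1458}.

{x=blue; y=1458; z=-1458}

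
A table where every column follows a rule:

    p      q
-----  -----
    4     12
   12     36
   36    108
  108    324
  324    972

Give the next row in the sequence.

972  2916

Column p: ×3 each step; 4, 12, 36, 108, 324 → 972.
Column q goes 12, 36, 108, 324, 972 → 2916 (always 3 × the column p).
Putting it together: 972  2916.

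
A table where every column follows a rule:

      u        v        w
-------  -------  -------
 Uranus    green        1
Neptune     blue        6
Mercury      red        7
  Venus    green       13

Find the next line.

Column u goes Uranus, Neptune, Mercury, Venus → Earth (runs through the planets Mercury→Neptune).
Column v: repeats green → blue → red, so green, blue, red, green → blue.
Column w — each term is the sum of the two before it: 1, 6, 7, 13 → 20.
Putting it together: Earth  blue  20.

Earth  blue  20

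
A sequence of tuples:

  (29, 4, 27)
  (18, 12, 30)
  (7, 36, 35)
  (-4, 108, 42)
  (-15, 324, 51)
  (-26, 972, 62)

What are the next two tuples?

(-37, 2916, 75), (-48, 8748, 90)

First component — −11 each step: 29, 18, 7, -4, -15, -26 → -37 → -48.
Second component: 4, 12, 36, 108, 324, 972 → 2916 → 8748 (×3 each step).
Third component — differences are 3, 5, 7, … (increasing by 2 each time): 27, 30, 35, 42, 51, 62 → 75 → 90.
Putting the parts together: (-37, 2916, 75) and then (-48, 8748, 90).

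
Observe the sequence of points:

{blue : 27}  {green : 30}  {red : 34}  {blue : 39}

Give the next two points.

Colour: blue, green, red, blue → green → red (repeats blue → green → red).
Second slot: differences are 3, 4, 5, … (increasing by 1 each time); 27, 30, 34, 39 → 45 → 52.
Putting the parts together: {green : 45} and then {red : 52}.

{green : 45}, {red : 52}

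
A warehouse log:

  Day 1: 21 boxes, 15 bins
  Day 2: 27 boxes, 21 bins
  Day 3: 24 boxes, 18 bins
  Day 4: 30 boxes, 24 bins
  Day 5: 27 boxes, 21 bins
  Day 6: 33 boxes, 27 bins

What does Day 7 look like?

30 boxes, 24 bins

Boxes: 21, 27, 24, 30, 27, 33 → 30 (alternating steps +6, −3, +6, −3, …).
Bins — always 6 less than the boxes: 15, 21, 18, 24, 21, 27 → 24.
Putting it together: 30 boxes, 24 bins.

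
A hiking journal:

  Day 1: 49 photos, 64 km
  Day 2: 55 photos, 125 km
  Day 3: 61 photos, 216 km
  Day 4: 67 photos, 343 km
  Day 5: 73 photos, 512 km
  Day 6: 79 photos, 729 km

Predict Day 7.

Photos goes 49, 55, 61, 67, 73, 79 → 85 (+6 each step).
Km: perfect cubes: 4³, 5³, 6³, …; 64, 125, 216, 343, 512, 729 → 1000.
Combining the parts gives 85 photos, 1000 km.

85 photos, 1000 km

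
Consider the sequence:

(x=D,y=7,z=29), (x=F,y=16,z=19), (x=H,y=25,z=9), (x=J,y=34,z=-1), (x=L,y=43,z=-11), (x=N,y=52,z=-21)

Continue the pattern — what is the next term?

(x=P,y=61,z=-31)

X — letters move forward 2 places in the alphabet: D, F, H, J, L, N → P.
Y: 7, 16, 25, 34, 43, 52 → 61 (+9 each step).
Z: 29, 19, 9, -1, -11, -21 → -31 (−10 each step).
So the next term is (x=P,y=61,z=-31).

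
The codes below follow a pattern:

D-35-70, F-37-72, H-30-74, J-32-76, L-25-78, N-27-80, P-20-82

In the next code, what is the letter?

Letter — letters move forward 2 places in the alphabet: D, F, H, J, L, N, P → R.

R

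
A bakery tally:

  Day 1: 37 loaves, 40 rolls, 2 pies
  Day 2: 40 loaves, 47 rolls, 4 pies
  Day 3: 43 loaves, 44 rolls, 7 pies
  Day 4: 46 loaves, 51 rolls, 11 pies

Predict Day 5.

49 loaves, 48 rolls, 16 pies

For the loaves, +3 each step: 37, 40, 43, 46 → 49.
Rolls — alternating steps +7, −3, +7, −3, …: 40, 47, 44, 51 → 48.
Pies: differences are 2, 3, 4, … (increasing by 1 each time); 2, 4, 7, 11 → 16.
Combining the parts gives 49 loaves, 48 rolls, 16 pies.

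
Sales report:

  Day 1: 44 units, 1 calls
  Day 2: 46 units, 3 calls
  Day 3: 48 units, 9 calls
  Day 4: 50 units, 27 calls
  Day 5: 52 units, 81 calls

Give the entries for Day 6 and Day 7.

Units — +2 each step: 44, 46, 48, 50, 52 → 54 → 56.
For the calls, ×3 each step: 1, 3, 9, 27, 81 → 243 → 729.
So the next two rows are 54 units, 243 calls and 56 units, 729 calls.

54 units, 243 calls; 56 units, 729 calls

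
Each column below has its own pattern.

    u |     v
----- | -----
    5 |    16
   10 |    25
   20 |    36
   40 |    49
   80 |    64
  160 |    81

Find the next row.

Column u: ×2 each step, so 5, 10, 20, 40, 80, 160 → 320.
Column v: 16, 25, 36, 49, 64, 81 → 100 (perfect squares: 4², 5², 6², …).
Combining the parts gives 320  100.

320  100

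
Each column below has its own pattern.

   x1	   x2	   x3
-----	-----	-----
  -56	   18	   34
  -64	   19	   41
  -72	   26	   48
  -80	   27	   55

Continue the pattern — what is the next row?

Column x1: −8 each step; -56, -64, -72, -80 → -88.
Column x2 goes 18, 19, 26, 27 → 34 (alternating steps +1, +7, +1, +7, …).
Column x3 — +7 each step: 34, 41, 48, 55 → 62.
Putting it together: -88  34  62.

-88  34  62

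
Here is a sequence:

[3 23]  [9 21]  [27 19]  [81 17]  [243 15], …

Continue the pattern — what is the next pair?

[729 13]

First entry: ×3 each step, so 3, 9, 27, 81, 243 → 729.
Second entry — −2 each step: 23, 21, 19, 17, 15 → 13.
Combining the parts gives [729 13].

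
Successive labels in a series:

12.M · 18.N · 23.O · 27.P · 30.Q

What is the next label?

First component: differences are 6, 5, 4, … (decreasing by 1 each time), so 12, 18, 23, 27, 30 → 32.
Letter: letters move forward 1 place in the alphabet; M, N, O, P, Q → R.
So the next label is 32.R.

32.R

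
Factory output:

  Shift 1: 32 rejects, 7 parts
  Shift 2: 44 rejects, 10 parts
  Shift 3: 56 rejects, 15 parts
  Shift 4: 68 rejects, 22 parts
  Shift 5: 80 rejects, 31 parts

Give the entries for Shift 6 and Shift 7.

92 rejects, 42 parts; 104 rejects, 55 parts

Rejects — +12 each step: 32, 44, 56, 68, 80 → 92 → 104.
Parts: differences are 3, 5, 7, … (increasing by 2 each time), so 7, 10, 15, 22, 31 → 42 → 55.
So the next two rows are 92 rejects, 42 parts and 104 rejects, 55 parts.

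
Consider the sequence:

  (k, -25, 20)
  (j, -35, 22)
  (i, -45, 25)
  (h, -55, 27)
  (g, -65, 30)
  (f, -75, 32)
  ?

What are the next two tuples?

(e, -85, 35), (d, -95, 37)

For the letter, letters move back 1 place in the alphabet: k, j, i, h, g, f → e → d.
Second entry goes -25, -35, -45, -55, -65, -75 → -85 → -95 (−10 each step).
Third entry goes 20, 22, 25, 27, 30, 32 → 35 → 37 (alternating steps +2, +3, +2, +3, …).
So the next two tuples are (e, -85, 35) and (d, -95, 37).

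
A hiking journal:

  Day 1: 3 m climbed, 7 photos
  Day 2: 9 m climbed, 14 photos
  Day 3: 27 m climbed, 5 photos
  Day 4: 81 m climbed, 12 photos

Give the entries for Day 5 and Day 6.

For the m climbed, ×3 each step: 3, 9, 27, 81 → 243 → 729.
Photos — alternating steps +7, −9, +7, −9, …: 7, 14, 5, 12 → 3 → 10.
So the next two records are 243 m climbed, 3 photos and 729 m climbed, 10 photos.

243 m climbed, 3 photos; 729 m climbed, 10 photos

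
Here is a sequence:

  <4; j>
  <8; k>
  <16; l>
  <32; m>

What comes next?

First value: ×2 each step; 4, 8, 16, 32 → 64.
Letter goes j, k, l, m → n (letters move forward 1 place in the alphabet).
Combining the parts gives <64; n>.

<64; n>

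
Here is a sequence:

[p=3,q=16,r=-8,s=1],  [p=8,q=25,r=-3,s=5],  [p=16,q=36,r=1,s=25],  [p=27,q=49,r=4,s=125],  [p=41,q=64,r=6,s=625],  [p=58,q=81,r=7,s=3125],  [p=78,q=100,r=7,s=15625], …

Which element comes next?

P: differences are 5, 8, 11, … (increasing by 3 each time); 3, 8, 16, 27, 41, 58, 78 → 101.
Q: perfect squares: 4², 5², 6², …; 16, 25, 36, 49, 64, 81, 100 → 121.
R: differences are 5, 4, 3, … (decreasing by 1 each time), so -8, -3, 1, 4, 6, 7, 7 → 6.
S: ×5 each step, so 1, 5, 25, 125, 625, 3125, 15625 → 78125.
Combining the parts gives [p=101,q=121,r=6,s=78125].

[p=101,q=121,r=6,s=78125]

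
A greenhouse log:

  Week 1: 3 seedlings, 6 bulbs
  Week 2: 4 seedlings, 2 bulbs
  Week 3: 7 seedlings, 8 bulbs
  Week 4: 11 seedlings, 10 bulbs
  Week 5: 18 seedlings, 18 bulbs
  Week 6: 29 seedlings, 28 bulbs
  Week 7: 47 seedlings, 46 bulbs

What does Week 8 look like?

76 seedlings, 74 bulbs

Seedlings: 3, 4, 7, 11, 18, 29, 47 → 76 (each term is the sum of the two before it).
Bulbs: 6, 2, 8, 10, 18, 28, 46 → 74 (each term is the sum of the two before it).
Combining the parts gives 76 seedlings, 74 bulbs.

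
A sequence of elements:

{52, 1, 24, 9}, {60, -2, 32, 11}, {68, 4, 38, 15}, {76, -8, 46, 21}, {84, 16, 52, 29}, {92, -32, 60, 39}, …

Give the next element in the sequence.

First value — +8 each step: 52, 60, 68, 76, 84, 92 → 100.
Second value — ×(-2) each step: 1, -2, 4, -8, 16, -32 → 64.
Third value goes 24, 32, 38, 46, 52, 60 → 66 (alternating steps +8, +6, +8, +6, …).
Fourth value: differences are 2, 4, 6, … (increasing by 2 each time); 9, 11, 15, 21, 29, 39 → 51.
Putting it together: {100, 64, 66, 51}.

{100, 64, 66, 51}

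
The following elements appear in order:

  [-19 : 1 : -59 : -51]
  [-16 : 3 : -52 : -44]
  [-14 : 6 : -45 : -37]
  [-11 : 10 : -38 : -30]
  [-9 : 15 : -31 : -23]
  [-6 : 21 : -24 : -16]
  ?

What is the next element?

[-4 : 28 : -17 : -9]

First entry goes -19, -16, -14, -11, -9, -6 → -4 (alternating steps +3, +2, +3, +2, …).
Second entry: differences are 2, 3, 4, … (increasing by 1 each time), so 1, 3, 6, 10, 15, 21 → 28.
Third entry goes -59, -52, -45, -38, -31, -24 → -17 (+7 each step).
For the fourth entry, always 8 more than the third entry: -51, -44, -37, -30, -23, -16 → -9.
So the next element is [-4 : 28 : -17 : -9].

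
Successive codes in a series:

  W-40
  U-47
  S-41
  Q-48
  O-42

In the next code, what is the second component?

49

Second component: alternating steps +7, −6, +7, −6, …, so 40, 47, 41, 48, 42 → 49.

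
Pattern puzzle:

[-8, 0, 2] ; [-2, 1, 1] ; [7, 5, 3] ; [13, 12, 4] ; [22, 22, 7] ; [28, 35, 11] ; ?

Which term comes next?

First coordinate: alternating steps +6, +9, +6, +9, …; -8, -2, 7, 13, 22, 28 → 37.
Second coordinate goes 0, 1, 5, 12, 22, 35 → 51 (differences are 1, 4, 7, … (increasing by 3 each time)).
Third coordinate — each term is the sum of the two before it: 2, 1, 3, 4, 7, 11 → 18.
Combining the parts gives [37, 51, 18].

[37, 51, 18]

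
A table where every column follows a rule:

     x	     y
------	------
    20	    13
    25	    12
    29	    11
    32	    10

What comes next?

Column x: differences are 5, 4, 3, … (decreasing by 1 each time), so 20, 25, 29, 32 → 34.
Column y: −1 each step, so 13, 12, 11, 10 → 9.
Putting it together: 34  9.

34  9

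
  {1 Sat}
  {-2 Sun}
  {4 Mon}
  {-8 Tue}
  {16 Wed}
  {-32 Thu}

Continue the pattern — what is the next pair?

{64 Fri}

First component — ×(-2) each step: 1, -2, 4, -8, 16, -32 → 64.
For the day, runs through the weekdays Mon→Sun: Sat, Sun, Mon, Tue, Wed, Thu → Fri.
So the next pair is {64 Fri}.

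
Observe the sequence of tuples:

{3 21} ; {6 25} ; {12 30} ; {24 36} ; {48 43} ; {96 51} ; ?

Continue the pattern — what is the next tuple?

{192 60}

First component: ×2 each step; 3, 6, 12, 24, 48, 96 → 192.
Second component: differences are 4, 5, 6, … (increasing by 1 each time), so 21, 25, 30, 36, 43, 51 → 60.
So the next tuple is {192 60}.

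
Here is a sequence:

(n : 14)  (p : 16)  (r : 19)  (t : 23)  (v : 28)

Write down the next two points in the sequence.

Letter: letters move forward 2 places in the alphabet; n, p, r, t, v → x → z.
Second component: 14, 16, 19, 23, 28 → 34 → 41 (differences are 2, 3, 4, … (increasing by 1 each time)).
So the next two points are (x : 34) and (z : 41).

(x : 34), (z : 41)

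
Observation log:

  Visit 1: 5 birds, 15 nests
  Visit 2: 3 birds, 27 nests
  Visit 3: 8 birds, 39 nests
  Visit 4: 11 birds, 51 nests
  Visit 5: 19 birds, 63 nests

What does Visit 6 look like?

30 birds, 75 nests

Birds — each term is the sum of the two before it: 5, 3, 8, 11, 19 → 30.
Nests goes 15, 27, 39, 51, 63 → 75 (+12 each step).
Combining the parts gives 30 birds, 75 nests.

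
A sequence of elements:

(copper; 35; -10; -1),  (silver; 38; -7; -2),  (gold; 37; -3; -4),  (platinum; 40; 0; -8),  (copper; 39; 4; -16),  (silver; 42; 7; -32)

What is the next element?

Metal goes copper, silver, gold, platinum, copper, silver → gold (repeats copper → silver → gold → platinum).
Second entry goes 35, 38, 37, 40, 39, 42 → 41 (alternating steps +3, −1, +3, −1, …).
Third entry: -10, -7, -3, 0, 4, 7 → 11 (alternating steps +3, +4, +3, +4, …).
Fourth entry: -1, -2, -4, -8, -16, -32 → -64 (×2 each step).
Combining the parts gives (gold; 41; 11; -64).

(gold; 41; 11; -64)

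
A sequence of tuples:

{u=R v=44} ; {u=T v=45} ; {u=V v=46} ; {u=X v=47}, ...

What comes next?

{u=Z v=48}

U: R, T, V, X → Z (letters move forward 2 places in the alphabet).
V — +1 each step: 44, 45, 46, 47 → 48.
Combining the parts gives {u=Z v=48}.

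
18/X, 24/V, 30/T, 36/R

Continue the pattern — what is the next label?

42/P

First component goes 18, 24, 30, 36 → 42 (+6 each step).
Letter — letters move back 2 places in the alphabet: X, V, T, R → P.
Combining the parts gives 42/P.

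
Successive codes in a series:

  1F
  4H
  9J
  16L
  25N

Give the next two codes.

36P then 49R

For the first component, perfect squares: 1², 2², 3², …: 1, 4, 9, 16, 25 → 36 → 49.
Letter — letters move forward 2 places in the alphabet: F, H, J, L, N → P → R.
Putting the parts together: 36P and then 49R.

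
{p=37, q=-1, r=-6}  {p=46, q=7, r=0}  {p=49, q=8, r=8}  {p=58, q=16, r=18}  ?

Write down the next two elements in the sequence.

P: alternating steps +9, +3, +9, +3, …; 37, 46, 49, 58 → 61 → 70.
Q: alternating steps +8, +1, +8, +1, …; -1, 7, 8, 16 → 17 → 25.
R: differences are 6, 8, 10, … (increasing by 2 each time), so -6, 0, 8, 18 → 30 → 44.
Putting the parts together: {p=61, q=17, r=30} and then {p=70, q=25, r=44}.

{p=61, q=17, r=30}, {p=70, q=25, r=44}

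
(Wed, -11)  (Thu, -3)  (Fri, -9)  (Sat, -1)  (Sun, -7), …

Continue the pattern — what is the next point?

(Mon, 1)

Day goes Wed, Thu, Fri, Sat, Sun → Mon (runs through the weekdays Mon→Sun).
Second value: alternating steps +8, −6, +8, −6, …, so -11, -3, -9, -1, -7 → 1.
Putting it together: (Mon, 1).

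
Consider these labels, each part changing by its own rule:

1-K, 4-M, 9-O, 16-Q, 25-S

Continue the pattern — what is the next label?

36-U

First component — perfect squares: 1², 2², 3², …: 1, 4, 9, 16, 25 → 36.
Letter: letters move forward 2 places in the alphabet; K, M, O, Q, S → U.
Putting it together: 36-U.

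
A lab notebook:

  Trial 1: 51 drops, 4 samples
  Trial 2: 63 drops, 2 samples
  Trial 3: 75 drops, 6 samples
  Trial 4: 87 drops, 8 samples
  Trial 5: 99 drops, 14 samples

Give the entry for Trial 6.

Drops — +12 each step: 51, 63, 75, 87, 99 → 111.
Samples goes 4, 2, 6, 8, 14 → 22 (each term is the sum of the two before it).
Combining the parts gives 111 drops, 22 samples.

111 drops, 22 samples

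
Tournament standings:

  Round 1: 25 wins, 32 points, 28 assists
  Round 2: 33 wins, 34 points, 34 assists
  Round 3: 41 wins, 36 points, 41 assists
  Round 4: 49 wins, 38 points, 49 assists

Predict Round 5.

57 wins, 40 points, 58 assists

For the wins, +8 each step: 25, 33, 41, 49 → 57.
Points — +2 each step: 32, 34, 36, 38 → 40.
For the assists, differences are 6, 7, 8, … (increasing by 1 each time): 28, 34, 41, 49 → 58.
Combining the parts gives 57 wins, 40 points, 58 assists.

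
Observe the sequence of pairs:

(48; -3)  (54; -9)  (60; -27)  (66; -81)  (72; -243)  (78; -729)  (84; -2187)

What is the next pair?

(90; -6561)

First part: +6 each step, so 48, 54, 60, 66, 72, 78, 84 → 90.
Second part — ×3 each step: -3, -9, -27, -81, -243, -729, -2187 → -6561.
So the next pair is (90; -6561).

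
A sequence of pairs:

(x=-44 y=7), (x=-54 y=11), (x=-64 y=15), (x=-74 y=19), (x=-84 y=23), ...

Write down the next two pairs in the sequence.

X — −10 each step: -44, -54, -64, -74, -84 → -94 → -104.
Y: +4 each step; 7, 11, 15, 19, 23 → 27 → 31.
So the next two pairs are (x=-94 y=27) and (x=-104 y=31).

(x=-94 y=27), (x=-104 y=31)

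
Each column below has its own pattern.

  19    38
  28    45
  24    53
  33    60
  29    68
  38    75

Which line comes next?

First component goes 19, 28, 24, 33, 29, 38 → 34 (alternating steps +9, −4, +9, −4, …).
Second component: 38, 45, 53, 60, 68, 75 → 83 (alternating steps +7, +8, +7, +8, …).
Combining the parts gives 34  83.

34  83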